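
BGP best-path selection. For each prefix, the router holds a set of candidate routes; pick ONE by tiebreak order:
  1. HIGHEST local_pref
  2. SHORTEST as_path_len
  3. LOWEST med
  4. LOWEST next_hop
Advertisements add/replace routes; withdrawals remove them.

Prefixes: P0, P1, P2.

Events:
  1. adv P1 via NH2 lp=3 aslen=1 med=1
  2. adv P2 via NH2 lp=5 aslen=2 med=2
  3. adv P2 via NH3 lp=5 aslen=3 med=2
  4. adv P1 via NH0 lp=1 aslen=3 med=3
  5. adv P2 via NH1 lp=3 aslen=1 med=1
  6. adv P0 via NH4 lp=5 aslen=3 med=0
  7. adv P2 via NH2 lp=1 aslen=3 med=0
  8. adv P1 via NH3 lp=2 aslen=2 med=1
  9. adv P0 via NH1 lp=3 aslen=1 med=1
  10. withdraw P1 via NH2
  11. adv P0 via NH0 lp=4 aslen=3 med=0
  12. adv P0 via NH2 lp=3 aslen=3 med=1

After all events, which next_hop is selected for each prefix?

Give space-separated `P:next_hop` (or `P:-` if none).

Op 1: best P0=- P1=NH2 P2=-
Op 2: best P0=- P1=NH2 P2=NH2
Op 3: best P0=- P1=NH2 P2=NH2
Op 4: best P0=- P1=NH2 P2=NH2
Op 5: best P0=- P1=NH2 P2=NH2
Op 6: best P0=NH4 P1=NH2 P2=NH2
Op 7: best P0=NH4 P1=NH2 P2=NH3
Op 8: best P0=NH4 P1=NH2 P2=NH3
Op 9: best P0=NH4 P1=NH2 P2=NH3
Op 10: best P0=NH4 P1=NH3 P2=NH3
Op 11: best P0=NH4 P1=NH3 P2=NH3
Op 12: best P0=NH4 P1=NH3 P2=NH3

Answer: P0:NH4 P1:NH3 P2:NH3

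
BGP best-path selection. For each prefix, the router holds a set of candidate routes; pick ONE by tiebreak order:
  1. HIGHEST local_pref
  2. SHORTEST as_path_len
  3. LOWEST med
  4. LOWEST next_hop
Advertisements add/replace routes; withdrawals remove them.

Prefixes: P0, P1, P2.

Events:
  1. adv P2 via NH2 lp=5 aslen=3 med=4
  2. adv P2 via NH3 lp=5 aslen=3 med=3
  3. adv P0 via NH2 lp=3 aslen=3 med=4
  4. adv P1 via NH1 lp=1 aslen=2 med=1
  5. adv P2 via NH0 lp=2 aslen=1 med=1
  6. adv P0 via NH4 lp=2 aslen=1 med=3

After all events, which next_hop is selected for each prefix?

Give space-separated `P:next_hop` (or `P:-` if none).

Answer: P0:NH2 P1:NH1 P2:NH3

Derivation:
Op 1: best P0=- P1=- P2=NH2
Op 2: best P0=- P1=- P2=NH3
Op 3: best P0=NH2 P1=- P2=NH3
Op 4: best P0=NH2 P1=NH1 P2=NH3
Op 5: best P0=NH2 P1=NH1 P2=NH3
Op 6: best P0=NH2 P1=NH1 P2=NH3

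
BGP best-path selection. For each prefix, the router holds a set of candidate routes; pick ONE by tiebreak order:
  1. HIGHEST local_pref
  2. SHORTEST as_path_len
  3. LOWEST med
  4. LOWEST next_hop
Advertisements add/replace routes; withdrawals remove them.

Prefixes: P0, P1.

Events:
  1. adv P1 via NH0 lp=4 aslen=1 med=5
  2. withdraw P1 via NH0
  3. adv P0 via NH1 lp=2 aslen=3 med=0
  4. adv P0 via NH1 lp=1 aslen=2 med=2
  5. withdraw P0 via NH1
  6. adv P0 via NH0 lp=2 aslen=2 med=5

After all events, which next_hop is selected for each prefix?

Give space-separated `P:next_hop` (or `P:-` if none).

Op 1: best P0=- P1=NH0
Op 2: best P0=- P1=-
Op 3: best P0=NH1 P1=-
Op 4: best P0=NH1 P1=-
Op 5: best P0=- P1=-
Op 6: best P0=NH0 P1=-

Answer: P0:NH0 P1:-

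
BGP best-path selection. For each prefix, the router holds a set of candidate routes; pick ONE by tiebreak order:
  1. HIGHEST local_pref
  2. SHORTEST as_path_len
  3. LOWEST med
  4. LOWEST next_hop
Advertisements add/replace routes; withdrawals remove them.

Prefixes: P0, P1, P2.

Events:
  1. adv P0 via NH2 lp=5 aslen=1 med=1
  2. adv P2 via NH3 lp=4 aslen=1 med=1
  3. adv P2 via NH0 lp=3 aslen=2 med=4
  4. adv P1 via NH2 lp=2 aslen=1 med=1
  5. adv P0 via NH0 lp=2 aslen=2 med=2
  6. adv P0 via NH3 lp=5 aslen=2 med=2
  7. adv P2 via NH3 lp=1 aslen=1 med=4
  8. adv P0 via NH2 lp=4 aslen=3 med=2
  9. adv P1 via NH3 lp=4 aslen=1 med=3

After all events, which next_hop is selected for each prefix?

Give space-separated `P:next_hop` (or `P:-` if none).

Op 1: best P0=NH2 P1=- P2=-
Op 2: best P0=NH2 P1=- P2=NH3
Op 3: best P0=NH2 P1=- P2=NH3
Op 4: best P0=NH2 P1=NH2 P2=NH3
Op 5: best P0=NH2 P1=NH2 P2=NH3
Op 6: best P0=NH2 P1=NH2 P2=NH3
Op 7: best P0=NH2 P1=NH2 P2=NH0
Op 8: best P0=NH3 P1=NH2 P2=NH0
Op 9: best P0=NH3 P1=NH3 P2=NH0

Answer: P0:NH3 P1:NH3 P2:NH0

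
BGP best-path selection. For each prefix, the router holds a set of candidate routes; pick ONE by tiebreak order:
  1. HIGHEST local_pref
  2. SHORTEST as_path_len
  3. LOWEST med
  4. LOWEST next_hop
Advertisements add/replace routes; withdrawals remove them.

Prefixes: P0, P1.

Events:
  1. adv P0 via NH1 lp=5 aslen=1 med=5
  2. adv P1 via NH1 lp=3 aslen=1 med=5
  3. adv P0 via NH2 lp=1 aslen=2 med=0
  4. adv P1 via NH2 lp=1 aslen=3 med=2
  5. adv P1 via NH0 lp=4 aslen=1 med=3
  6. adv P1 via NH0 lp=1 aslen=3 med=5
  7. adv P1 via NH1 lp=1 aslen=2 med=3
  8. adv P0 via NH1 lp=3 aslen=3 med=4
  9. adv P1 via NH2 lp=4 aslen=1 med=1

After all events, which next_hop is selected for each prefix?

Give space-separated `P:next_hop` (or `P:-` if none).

Op 1: best P0=NH1 P1=-
Op 2: best P0=NH1 P1=NH1
Op 3: best P0=NH1 P1=NH1
Op 4: best P0=NH1 P1=NH1
Op 5: best P0=NH1 P1=NH0
Op 6: best P0=NH1 P1=NH1
Op 7: best P0=NH1 P1=NH1
Op 8: best P0=NH1 P1=NH1
Op 9: best P0=NH1 P1=NH2

Answer: P0:NH1 P1:NH2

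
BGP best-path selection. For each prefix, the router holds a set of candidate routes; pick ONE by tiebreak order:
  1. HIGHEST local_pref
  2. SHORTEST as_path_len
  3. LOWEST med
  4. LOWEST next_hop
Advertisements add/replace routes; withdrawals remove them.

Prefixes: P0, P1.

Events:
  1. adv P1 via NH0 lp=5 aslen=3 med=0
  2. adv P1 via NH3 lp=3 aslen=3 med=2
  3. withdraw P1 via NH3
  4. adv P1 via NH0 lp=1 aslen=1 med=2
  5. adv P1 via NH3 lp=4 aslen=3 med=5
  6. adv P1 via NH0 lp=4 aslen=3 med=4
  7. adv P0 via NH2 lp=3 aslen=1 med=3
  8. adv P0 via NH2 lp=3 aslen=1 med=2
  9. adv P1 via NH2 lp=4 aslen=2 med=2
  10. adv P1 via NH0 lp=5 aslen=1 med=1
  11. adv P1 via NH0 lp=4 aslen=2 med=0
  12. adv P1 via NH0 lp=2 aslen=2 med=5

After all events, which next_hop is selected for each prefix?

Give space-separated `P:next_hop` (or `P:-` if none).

Answer: P0:NH2 P1:NH2

Derivation:
Op 1: best P0=- P1=NH0
Op 2: best P0=- P1=NH0
Op 3: best P0=- P1=NH0
Op 4: best P0=- P1=NH0
Op 5: best P0=- P1=NH3
Op 6: best P0=- P1=NH0
Op 7: best P0=NH2 P1=NH0
Op 8: best P0=NH2 P1=NH0
Op 9: best P0=NH2 P1=NH2
Op 10: best P0=NH2 P1=NH0
Op 11: best P0=NH2 P1=NH0
Op 12: best P0=NH2 P1=NH2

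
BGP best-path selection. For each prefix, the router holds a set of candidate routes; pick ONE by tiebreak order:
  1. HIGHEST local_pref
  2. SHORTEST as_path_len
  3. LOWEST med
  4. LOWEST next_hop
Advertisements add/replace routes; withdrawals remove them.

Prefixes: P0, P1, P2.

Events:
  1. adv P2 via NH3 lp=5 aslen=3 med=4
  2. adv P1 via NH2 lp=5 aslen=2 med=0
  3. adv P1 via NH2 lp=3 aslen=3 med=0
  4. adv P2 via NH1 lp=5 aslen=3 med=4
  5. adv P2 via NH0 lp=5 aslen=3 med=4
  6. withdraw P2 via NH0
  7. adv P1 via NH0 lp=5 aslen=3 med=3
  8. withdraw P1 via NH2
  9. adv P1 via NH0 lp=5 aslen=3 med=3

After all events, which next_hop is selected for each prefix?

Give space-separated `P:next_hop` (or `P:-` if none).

Op 1: best P0=- P1=- P2=NH3
Op 2: best P0=- P1=NH2 P2=NH3
Op 3: best P0=- P1=NH2 P2=NH3
Op 4: best P0=- P1=NH2 P2=NH1
Op 5: best P0=- P1=NH2 P2=NH0
Op 6: best P0=- P1=NH2 P2=NH1
Op 7: best P0=- P1=NH0 P2=NH1
Op 8: best P0=- P1=NH0 P2=NH1
Op 9: best P0=- P1=NH0 P2=NH1

Answer: P0:- P1:NH0 P2:NH1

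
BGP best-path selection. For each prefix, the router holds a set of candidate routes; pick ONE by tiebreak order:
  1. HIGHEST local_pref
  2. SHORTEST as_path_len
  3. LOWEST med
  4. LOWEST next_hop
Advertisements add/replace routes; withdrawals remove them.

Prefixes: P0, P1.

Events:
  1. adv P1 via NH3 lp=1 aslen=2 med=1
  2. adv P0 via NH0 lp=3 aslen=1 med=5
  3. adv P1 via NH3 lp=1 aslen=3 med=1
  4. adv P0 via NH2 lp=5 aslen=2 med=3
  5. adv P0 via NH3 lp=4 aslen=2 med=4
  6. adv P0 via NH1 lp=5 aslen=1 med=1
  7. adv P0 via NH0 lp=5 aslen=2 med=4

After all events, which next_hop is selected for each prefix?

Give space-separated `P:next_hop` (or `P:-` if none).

Op 1: best P0=- P1=NH3
Op 2: best P0=NH0 P1=NH3
Op 3: best P0=NH0 P1=NH3
Op 4: best P0=NH2 P1=NH3
Op 5: best P0=NH2 P1=NH3
Op 6: best P0=NH1 P1=NH3
Op 7: best P0=NH1 P1=NH3

Answer: P0:NH1 P1:NH3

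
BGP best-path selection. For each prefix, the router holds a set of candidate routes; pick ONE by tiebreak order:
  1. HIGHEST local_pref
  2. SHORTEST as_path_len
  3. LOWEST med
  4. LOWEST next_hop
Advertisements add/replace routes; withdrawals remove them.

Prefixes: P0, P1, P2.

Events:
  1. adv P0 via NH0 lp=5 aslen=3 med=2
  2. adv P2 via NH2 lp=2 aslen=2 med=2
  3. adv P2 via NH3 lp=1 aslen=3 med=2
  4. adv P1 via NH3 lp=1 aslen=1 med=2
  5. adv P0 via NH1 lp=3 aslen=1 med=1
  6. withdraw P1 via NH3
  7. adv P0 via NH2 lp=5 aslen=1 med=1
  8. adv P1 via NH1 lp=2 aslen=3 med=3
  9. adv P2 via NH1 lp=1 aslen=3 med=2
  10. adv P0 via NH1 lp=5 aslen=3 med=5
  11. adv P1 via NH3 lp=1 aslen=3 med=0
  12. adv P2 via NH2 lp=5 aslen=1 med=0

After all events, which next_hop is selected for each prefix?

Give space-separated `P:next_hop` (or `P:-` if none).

Answer: P0:NH2 P1:NH1 P2:NH2

Derivation:
Op 1: best P0=NH0 P1=- P2=-
Op 2: best P0=NH0 P1=- P2=NH2
Op 3: best P0=NH0 P1=- P2=NH2
Op 4: best P0=NH0 P1=NH3 P2=NH2
Op 5: best P0=NH0 P1=NH3 P2=NH2
Op 6: best P0=NH0 P1=- P2=NH2
Op 7: best P0=NH2 P1=- P2=NH2
Op 8: best P0=NH2 P1=NH1 P2=NH2
Op 9: best P0=NH2 P1=NH1 P2=NH2
Op 10: best P0=NH2 P1=NH1 P2=NH2
Op 11: best P0=NH2 P1=NH1 P2=NH2
Op 12: best P0=NH2 P1=NH1 P2=NH2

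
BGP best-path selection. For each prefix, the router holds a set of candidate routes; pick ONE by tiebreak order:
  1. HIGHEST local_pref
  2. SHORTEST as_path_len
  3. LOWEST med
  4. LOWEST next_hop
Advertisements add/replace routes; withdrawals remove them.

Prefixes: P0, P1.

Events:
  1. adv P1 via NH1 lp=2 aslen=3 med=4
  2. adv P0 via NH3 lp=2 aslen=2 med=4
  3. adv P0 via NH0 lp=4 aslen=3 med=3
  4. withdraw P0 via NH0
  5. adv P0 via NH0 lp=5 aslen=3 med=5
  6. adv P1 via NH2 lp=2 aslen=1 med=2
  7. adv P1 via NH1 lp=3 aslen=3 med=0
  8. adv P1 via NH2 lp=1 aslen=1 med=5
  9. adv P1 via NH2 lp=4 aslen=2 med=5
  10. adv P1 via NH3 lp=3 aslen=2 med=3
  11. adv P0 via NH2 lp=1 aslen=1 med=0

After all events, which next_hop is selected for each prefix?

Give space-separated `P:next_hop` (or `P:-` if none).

Answer: P0:NH0 P1:NH2

Derivation:
Op 1: best P0=- P1=NH1
Op 2: best P0=NH3 P1=NH1
Op 3: best P0=NH0 P1=NH1
Op 4: best P0=NH3 P1=NH1
Op 5: best P0=NH0 P1=NH1
Op 6: best P0=NH0 P1=NH2
Op 7: best P0=NH0 P1=NH1
Op 8: best P0=NH0 P1=NH1
Op 9: best P0=NH0 P1=NH2
Op 10: best P0=NH0 P1=NH2
Op 11: best P0=NH0 P1=NH2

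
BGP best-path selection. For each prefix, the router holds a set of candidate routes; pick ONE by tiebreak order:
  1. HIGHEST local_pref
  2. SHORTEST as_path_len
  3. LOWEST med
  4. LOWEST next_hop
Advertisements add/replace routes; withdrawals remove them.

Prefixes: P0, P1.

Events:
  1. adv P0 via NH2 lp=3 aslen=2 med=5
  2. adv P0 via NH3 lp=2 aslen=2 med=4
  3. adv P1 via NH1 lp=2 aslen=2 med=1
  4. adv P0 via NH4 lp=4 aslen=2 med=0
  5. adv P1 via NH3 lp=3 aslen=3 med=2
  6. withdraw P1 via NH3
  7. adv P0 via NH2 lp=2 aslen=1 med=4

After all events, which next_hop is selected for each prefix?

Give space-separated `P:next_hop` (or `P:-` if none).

Answer: P0:NH4 P1:NH1

Derivation:
Op 1: best P0=NH2 P1=-
Op 2: best P0=NH2 P1=-
Op 3: best P0=NH2 P1=NH1
Op 4: best P0=NH4 P1=NH1
Op 5: best P0=NH4 P1=NH3
Op 6: best P0=NH4 P1=NH1
Op 7: best P0=NH4 P1=NH1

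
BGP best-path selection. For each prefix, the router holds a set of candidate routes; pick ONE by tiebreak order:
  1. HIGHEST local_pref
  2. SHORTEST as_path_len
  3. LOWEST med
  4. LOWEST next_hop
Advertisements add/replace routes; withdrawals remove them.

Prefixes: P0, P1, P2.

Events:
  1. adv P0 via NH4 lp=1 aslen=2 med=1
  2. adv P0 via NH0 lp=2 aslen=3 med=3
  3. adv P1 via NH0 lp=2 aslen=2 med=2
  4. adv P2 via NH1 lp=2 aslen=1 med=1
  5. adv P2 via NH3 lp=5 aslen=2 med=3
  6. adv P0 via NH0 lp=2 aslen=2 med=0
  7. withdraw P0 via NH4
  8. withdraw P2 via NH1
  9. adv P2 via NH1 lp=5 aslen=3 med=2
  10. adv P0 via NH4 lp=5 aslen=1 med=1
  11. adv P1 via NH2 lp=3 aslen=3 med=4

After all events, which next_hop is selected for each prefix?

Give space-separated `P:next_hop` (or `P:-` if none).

Op 1: best P0=NH4 P1=- P2=-
Op 2: best P0=NH0 P1=- P2=-
Op 3: best P0=NH0 P1=NH0 P2=-
Op 4: best P0=NH0 P1=NH0 P2=NH1
Op 5: best P0=NH0 P1=NH0 P2=NH3
Op 6: best P0=NH0 P1=NH0 P2=NH3
Op 7: best P0=NH0 P1=NH0 P2=NH3
Op 8: best P0=NH0 P1=NH0 P2=NH3
Op 9: best P0=NH0 P1=NH0 P2=NH3
Op 10: best P0=NH4 P1=NH0 P2=NH3
Op 11: best P0=NH4 P1=NH2 P2=NH3

Answer: P0:NH4 P1:NH2 P2:NH3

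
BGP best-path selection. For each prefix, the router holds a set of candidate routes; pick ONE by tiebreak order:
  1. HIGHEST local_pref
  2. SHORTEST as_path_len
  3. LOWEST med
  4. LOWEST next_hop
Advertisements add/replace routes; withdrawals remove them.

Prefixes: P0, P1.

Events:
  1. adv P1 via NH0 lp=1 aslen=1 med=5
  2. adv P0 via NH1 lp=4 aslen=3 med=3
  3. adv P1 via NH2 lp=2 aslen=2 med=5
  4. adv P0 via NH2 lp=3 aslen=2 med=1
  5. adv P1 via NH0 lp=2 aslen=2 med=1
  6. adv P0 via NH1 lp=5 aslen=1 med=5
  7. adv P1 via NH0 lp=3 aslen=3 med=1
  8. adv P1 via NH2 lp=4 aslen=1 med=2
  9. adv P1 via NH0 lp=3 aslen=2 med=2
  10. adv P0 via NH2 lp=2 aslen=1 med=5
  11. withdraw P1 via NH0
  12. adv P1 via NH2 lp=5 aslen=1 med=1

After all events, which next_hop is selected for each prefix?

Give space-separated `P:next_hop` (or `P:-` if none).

Op 1: best P0=- P1=NH0
Op 2: best P0=NH1 P1=NH0
Op 3: best P0=NH1 P1=NH2
Op 4: best P0=NH1 P1=NH2
Op 5: best P0=NH1 P1=NH0
Op 6: best P0=NH1 P1=NH0
Op 7: best P0=NH1 P1=NH0
Op 8: best P0=NH1 P1=NH2
Op 9: best P0=NH1 P1=NH2
Op 10: best P0=NH1 P1=NH2
Op 11: best P0=NH1 P1=NH2
Op 12: best P0=NH1 P1=NH2

Answer: P0:NH1 P1:NH2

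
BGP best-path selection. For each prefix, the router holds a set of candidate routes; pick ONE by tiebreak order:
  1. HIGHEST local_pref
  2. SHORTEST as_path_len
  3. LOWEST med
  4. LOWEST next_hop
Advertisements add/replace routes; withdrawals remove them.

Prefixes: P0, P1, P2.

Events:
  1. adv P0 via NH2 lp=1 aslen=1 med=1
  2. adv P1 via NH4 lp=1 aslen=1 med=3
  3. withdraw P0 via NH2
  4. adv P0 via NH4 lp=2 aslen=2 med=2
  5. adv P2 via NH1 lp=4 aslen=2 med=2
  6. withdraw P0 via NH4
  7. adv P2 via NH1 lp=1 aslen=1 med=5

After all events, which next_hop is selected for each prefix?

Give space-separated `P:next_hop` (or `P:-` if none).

Answer: P0:- P1:NH4 P2:NH1

Derivation:
Op 1: best P0=NH2 P1=- P2=-
Op 2: best P0=NH2 P1=NH4 P2=-
Op 3: best P0=- P1=NH4 P2=-
Op 4: best P0=NH4 P1=NH4 P2=-
Op 5: best P0=NH4 P1=NH4 P2=NH1
Op 6: best P0=- P1=NH4 P2=NH1
Op 7: best P0=- P1=NH4 P2=NH1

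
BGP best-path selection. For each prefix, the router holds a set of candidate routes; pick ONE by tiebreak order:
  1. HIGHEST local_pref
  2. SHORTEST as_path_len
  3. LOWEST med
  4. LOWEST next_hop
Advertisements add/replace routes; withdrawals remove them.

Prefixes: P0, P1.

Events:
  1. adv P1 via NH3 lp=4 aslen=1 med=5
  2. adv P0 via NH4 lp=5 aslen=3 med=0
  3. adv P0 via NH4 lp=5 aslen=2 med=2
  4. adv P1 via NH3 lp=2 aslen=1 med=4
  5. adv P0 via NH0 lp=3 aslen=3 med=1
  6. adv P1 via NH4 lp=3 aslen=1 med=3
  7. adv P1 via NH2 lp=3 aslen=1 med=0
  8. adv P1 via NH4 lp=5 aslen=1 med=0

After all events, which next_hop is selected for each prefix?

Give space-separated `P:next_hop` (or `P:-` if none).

Op 1: best P0=- P1=NH3
Op 2: best P0=NH4 P1=NH3
Op 3: best P0=NH4 P1=NH3
Op 4: best P0=NH4 P1=NH3
Op 5: best P0=NH4 P1=NH3
Op 6: best P0=NH4 P1=NH4
Op 7: best P0=NH4 P1=NH2
Op 8: best P0=NH4 P1=NH4

Answer: P0:NH4 P1:NH4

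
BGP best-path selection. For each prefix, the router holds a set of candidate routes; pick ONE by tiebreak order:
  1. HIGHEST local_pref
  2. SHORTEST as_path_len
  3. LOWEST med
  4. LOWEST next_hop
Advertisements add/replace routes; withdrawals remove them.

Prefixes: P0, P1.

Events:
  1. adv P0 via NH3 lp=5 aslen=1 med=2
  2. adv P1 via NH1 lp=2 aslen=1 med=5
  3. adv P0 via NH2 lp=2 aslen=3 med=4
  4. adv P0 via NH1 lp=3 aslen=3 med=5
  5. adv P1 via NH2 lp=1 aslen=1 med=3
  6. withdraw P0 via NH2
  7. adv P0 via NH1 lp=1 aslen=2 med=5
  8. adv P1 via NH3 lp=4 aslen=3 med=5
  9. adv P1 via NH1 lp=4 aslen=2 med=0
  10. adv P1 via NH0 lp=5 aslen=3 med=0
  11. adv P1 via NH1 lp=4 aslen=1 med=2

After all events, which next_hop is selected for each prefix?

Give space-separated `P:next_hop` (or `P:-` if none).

Op 1: best P0=NH3 P1=-
Op 2: best P0=NH3 P1=NH1
Op 3: best P0=NH3 P1=NH1
Op 4: best P0=NH3 P1=NH1
Op 5: best P0=NH3 P1=NH1
Op 6: best P0=NH3 P1=NH1
Op 7: best P0=NH3 P1=NH1
Op 8: best P0=NH3 P1=NH3
Op 9: best P0=NH3 P1=NH1
Op 10: best P0=NH3 P1=NH0
Op 11: best P0=NH3 P1=NH0

Answer: P0:NH3 P1:NH0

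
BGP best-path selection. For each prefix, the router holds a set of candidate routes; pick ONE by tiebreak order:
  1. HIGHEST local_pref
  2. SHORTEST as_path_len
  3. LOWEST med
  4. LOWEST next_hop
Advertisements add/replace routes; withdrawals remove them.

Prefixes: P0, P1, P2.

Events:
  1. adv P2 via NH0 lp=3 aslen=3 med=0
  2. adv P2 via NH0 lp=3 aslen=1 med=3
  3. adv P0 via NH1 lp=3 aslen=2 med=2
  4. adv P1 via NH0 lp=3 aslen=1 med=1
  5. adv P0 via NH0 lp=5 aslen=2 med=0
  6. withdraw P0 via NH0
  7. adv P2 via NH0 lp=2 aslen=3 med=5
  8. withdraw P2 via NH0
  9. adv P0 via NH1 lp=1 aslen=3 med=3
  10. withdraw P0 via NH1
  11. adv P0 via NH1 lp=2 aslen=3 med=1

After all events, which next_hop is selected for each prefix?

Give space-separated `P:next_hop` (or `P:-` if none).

Op 1: best P0=- P1=- P2=NH0
Op 2: best P0=- P1=- P2=NH0
Op 3: best P0=NH1 P1=- P2=NH0
Op 4: best P0=NH1 P1=NH0 P2=NH0
Op 5: best P0=NH0 P1=NH0 P2=NH0
Op 6: best P0=NH1 P1=NH0 P2=NH0
Op 7: best P0=NH1 P1=NH0 P2=NH0
Op 8: best P0=NH1 P1=NH0 P2=-
Op 9: best P0=NH1 P1=NH0 P2=-
Op 10: best P0=- P1=NH0 P2=-
Op 11: best P0=NH1 P1=NH0 P2=-

Answer: P0:NH1 P1:NH0 P2:-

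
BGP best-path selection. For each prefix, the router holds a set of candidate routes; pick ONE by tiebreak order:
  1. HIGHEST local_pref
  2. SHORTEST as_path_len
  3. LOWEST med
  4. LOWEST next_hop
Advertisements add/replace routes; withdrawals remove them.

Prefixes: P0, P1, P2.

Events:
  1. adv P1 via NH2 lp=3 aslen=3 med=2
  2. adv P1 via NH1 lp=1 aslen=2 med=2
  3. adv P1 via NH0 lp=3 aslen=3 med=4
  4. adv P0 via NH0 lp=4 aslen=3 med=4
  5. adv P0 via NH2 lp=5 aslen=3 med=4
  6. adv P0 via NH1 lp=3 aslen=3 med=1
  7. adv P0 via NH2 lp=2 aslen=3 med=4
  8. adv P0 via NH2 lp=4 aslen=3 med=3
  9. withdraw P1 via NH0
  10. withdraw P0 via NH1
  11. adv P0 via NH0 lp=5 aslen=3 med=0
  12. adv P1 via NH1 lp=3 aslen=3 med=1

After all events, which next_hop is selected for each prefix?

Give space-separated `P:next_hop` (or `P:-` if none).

Answer: P0:NH0 P1:NH1 P2:-

Derivation:
Op 1: best P0=- P1=NH2 P2=-
Op 2: best P0=- P1=NH2 P2=-
Op 3: best P0=- P1=NH2 P2=-
Op 4: best P0=NH0 P1=NH2 P2=-
Op 5: best P0=NH2 P1=NH2 P2=-
Op 6: best P0=NH2 P1=NH2 P2=-
Op 7: best P0=NH0 P1=NH2 P2=-
Op 8: best P0=NH2 P1=NH2 P2=-
Op 9: best P0=NH2 P1=NH2 P2=-
Op 10: best P0=NH2 P1=NH2 P2=-
Op 11: best P0=NH0 P1=NH2 P2=-
Op 12: best P0=NH0 P1=NH1 P2=-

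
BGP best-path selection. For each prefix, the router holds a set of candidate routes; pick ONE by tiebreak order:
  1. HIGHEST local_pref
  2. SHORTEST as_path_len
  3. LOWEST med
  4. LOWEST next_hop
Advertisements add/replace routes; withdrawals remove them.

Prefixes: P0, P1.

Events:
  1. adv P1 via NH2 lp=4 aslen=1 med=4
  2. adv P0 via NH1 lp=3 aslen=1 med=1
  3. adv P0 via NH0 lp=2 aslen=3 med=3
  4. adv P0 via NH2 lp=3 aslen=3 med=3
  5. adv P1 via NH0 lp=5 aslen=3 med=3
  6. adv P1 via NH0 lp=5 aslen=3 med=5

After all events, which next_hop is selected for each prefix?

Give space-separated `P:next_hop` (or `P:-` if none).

Answer: P0:NH1 P1:NH0

Derivation:
Op 1: best P0=- P1=NH2
Op 2: best P0=NH1 P1=NH2
Op 3: best P0=NH1 P1=NH2
Op 4: best P0=NH1 P1=NH2
Op 5: best P0=NH1 P1=NH0
Op 6: best P0=NH1 P1=NH0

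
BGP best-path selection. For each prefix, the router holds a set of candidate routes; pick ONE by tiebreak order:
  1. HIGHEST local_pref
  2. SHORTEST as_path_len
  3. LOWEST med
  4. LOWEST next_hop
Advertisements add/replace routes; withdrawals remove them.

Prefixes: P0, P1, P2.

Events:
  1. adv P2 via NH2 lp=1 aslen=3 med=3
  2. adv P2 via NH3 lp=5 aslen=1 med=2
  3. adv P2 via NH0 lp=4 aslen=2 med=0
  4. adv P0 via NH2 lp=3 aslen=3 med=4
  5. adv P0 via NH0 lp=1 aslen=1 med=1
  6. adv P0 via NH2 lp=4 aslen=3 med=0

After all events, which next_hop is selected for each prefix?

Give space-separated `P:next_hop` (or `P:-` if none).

Answer: P0:NH2 P1:- P2:NH3

Derivation:
Op 1: best P0=- P1=- P2=NH2
Op 2: best P0=- P1=- P2=NH3
Op 3: best P0=- P1=- P2=NH3
Op 4: best P0=NH2 P1=- P2=NH3
Op 5: best P0=NH2 P1=- P2=NH3
Op 6: best P0=NH2 P1=- P2=NH3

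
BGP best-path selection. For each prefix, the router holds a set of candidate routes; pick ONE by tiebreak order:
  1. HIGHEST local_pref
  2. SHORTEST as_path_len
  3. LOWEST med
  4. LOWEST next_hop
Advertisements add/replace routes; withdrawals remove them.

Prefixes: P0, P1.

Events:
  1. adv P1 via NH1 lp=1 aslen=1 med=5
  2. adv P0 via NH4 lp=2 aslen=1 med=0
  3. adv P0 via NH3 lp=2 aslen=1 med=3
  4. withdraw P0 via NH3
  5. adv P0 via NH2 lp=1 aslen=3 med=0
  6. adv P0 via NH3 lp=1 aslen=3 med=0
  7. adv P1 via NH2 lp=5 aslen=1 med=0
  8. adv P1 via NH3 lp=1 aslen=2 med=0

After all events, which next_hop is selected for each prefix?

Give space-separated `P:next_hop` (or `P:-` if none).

Answer: P0:NH4 P1:NH2

Derivation:
Op 1: best P0=- P1=NH1
Op 2: best P0=NH4 P1=NH1
Op 3: best P0=NH4 P1=NH1
Op 4: best P0=NH4 P1=NH1
Op 5: best P0=NH4 P1=NH1
Op 6: best P0=NH4 P1=NH1
Op 7: best P0=NH4 P1=NH2
Op 8: best P0=NH4 P1=NH2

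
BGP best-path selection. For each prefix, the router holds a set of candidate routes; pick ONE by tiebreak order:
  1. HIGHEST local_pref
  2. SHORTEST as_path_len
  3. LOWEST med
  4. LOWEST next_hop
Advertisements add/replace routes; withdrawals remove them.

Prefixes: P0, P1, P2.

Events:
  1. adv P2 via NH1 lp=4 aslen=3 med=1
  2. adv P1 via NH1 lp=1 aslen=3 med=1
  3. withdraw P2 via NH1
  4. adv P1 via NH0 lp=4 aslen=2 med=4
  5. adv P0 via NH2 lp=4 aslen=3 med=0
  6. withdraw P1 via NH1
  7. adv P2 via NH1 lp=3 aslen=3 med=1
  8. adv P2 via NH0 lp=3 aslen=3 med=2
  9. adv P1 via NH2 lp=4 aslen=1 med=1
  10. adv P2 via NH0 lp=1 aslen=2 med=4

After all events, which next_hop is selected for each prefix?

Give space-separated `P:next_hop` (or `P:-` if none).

Op 1: best P0=- P1=- P2=NH1
Op 2: best P0=- P1=NH1 P2=NH1
Op 3: best P0=- P1=NH1 P2=-
Op 4: best P0=- P1=NH0 P2=-
Op 5: best P0=NH2 P1=NH0 P2=-
Op 6: best P0=NH2 P1=NH0 P2=-
Op 7: best P0=NH2 P1=NH0 P2=NH1
Op 8: best P0=NH2 P1=NH0 P2=NH1
Op 9: best P0=NH2 P1=NH2 P2=NH1
Op 10: best P0=NH2 P1=NH2 P2=NH1

Answer: P0:NH2 P1:NH2 P2:NH1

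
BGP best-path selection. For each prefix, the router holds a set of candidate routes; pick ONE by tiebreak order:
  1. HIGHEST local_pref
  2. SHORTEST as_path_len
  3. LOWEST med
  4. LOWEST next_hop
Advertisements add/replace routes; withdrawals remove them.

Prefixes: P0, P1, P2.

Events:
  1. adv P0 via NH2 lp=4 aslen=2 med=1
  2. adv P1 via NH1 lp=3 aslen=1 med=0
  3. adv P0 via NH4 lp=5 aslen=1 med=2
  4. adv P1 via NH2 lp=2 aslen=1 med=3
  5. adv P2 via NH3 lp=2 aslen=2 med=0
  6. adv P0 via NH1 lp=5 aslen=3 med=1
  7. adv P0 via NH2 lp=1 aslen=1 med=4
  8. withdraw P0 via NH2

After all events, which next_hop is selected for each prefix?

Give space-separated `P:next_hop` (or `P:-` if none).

Answer: P0:NH4 P1:NH1 P2:NH3

Derivation:
Op 1: best P0=NH2 P1=- P2=-
Op 2: best P0=NH2 P1=NH1 P2=-
Op 3: best P0=NH4 P1=NH1 P2=-
Op 4: best P0=NH4 P1=NH1 P2=-
Op 5: best P0=NH4 P1=NH1 P2=NH3
Op 6: best P0=NH4 P1=NH1 P2=NH3
Op 7: best P0=NH4 P1=NH1 P2=NH3
Op 8: best P0=NH4 P1=NH1 P2=NH3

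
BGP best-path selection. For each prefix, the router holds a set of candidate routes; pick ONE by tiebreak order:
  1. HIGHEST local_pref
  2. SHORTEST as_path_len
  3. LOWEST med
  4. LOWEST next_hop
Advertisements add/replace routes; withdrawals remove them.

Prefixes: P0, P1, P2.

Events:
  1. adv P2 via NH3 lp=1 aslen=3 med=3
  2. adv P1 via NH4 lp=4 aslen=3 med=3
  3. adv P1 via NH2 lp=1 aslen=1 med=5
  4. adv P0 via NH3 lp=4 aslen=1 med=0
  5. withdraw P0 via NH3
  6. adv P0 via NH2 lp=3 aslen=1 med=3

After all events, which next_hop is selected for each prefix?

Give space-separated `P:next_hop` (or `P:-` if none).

Op 1: best P0=- P1=- P2=NH3
Op 2: best P0=- P1=NH4 P2=NH3
Op 3: best P0=- P1=NH4 P2=NH3
Op 4: best P0=NH3 P1=NH4 P2=NH3
Op 5: best P0=- P1=NH4 P2=NH3
Op 6: best P0=NH2 P1=NH4 P2=NH3

Answer: P0:NH2 P1:NH4 P2:NH3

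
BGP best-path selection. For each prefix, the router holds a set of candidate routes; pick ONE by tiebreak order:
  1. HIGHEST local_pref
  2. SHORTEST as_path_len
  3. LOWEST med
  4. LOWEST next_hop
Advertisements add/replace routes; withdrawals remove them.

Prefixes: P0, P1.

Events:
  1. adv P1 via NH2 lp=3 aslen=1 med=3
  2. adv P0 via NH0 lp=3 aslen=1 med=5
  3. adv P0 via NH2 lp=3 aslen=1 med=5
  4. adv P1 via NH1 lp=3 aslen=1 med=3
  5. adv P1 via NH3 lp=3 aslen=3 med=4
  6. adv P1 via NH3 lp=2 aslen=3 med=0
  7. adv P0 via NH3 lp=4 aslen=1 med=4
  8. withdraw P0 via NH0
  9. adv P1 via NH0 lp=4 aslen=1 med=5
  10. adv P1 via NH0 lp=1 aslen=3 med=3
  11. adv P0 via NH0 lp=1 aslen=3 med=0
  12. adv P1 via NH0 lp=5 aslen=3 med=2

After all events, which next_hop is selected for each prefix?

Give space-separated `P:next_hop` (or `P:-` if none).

Op 1: best P0=- P1=NH2
Op 2: best P0=NH0 P1=NH2
Op 3: best P0=NH0 P1=NH2
Op 4: best P0=NH0 P1=NH1
Op 5: best P0=NH0 P1=NH1
Op 6: best P0=NH0 P1=NH1
Op 7: best P0=NH3 P1=NH1
Op 8: best P0=NH3 P1=NH1
Op 9: best P0=NH3 P1=NH0
Op 10: best P0=NH3 P1=NH1
Op 11: best P0=NH3 P1=NH1
Op 12: best P0=NH3 P1=NH0

Answer: P0:NH3 P1:NH0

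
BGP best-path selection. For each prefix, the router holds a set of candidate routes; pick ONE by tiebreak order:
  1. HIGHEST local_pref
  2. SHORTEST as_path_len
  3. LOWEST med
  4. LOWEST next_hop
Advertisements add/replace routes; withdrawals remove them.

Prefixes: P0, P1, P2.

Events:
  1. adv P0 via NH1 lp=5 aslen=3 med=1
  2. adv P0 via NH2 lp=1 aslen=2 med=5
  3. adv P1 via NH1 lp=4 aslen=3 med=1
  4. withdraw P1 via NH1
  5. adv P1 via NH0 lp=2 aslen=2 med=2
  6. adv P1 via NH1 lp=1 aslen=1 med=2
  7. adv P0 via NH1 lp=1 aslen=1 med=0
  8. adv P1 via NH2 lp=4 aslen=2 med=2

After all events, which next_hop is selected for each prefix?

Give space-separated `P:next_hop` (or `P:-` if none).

Answer: P0:NH1 P1:NH2 P2:-

Derivation:
Op 1: best P0=NH1 P1=- P2=-
Op 2: best P0=NH1 P1=- P2=-
Op 3: best P0=NH1 P1=NH1 P2=-
Op 4: best P0=NH1 P1=- P2=-
Op 5: best P0=NH1 P1=NH0 P2=-
Op 6: best P0=NH1 P1=NH0 P2=-
Op 7: best P0=NH1 P1=NH0 P2=-
Op 8: best P0=NH1 P1=NH2 P2=-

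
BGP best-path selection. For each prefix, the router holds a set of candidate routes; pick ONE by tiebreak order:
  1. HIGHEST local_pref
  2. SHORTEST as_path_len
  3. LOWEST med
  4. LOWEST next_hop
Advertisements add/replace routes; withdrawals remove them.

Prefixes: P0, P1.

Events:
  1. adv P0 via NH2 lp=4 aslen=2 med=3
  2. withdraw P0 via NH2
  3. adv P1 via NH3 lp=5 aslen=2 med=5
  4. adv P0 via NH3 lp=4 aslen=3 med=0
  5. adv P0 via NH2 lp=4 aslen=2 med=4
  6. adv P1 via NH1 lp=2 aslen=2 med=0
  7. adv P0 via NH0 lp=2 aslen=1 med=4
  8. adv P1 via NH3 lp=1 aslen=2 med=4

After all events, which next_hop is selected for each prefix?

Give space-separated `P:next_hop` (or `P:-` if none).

Answer: P0:NH2 P1:NH1

Derivation:
Op 1: best P0=NH2 P1=-
Op 2: best P0=- P1=-
Op 3: best P0=- P1=NH3
Op 4: best P0=NH3 P1=NH3
Op 5: best P0=NH2 P1=NH3
Op 6: best P0=NH2 P1=NH3
Op 7: best P0=NH2 P1=NH3
Op 8: best P0=NH2 P1=NH1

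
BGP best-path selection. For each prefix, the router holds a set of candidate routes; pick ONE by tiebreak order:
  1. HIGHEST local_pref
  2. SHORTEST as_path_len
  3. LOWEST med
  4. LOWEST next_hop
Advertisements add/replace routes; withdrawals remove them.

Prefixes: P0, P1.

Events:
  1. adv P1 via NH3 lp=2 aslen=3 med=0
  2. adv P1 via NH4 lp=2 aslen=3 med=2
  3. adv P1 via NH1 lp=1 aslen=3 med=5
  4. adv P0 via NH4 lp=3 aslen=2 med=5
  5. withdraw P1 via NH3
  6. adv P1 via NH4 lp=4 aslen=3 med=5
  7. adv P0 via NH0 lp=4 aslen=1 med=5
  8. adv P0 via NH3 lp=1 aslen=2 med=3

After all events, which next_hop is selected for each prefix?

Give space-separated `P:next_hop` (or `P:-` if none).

Answer: P0:NH0 P1:NH4

Derivation:
Op 1: best P0=- P1=NH3
Op 2: best P0=- P1=NH3
Op 3: best P0=- P1=NH3
Op 4: best P0=NH4 P1=NH3
Op 5: best P0=NH4 P1=NH4
Op 6: best P0=NH4 P1=NH4
Op 7: best P0=NH0 P1=NH4
Op 8: best P0=NH0 P1=NH4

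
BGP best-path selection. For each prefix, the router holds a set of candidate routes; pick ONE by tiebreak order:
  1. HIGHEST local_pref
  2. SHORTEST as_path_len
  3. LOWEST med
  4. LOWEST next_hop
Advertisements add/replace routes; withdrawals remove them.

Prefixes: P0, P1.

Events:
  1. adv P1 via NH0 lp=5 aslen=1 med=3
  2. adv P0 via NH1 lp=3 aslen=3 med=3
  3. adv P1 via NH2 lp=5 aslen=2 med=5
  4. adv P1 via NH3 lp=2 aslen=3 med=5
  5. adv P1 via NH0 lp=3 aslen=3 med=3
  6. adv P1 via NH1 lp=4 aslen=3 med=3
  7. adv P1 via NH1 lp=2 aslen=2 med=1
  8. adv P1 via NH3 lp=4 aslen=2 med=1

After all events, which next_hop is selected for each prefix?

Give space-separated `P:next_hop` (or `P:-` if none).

Answer: P0:NH1 P1:NH2

Derivation:
Op 1: best P0=- P1=NH0
Op 2: best P0=NH1 P1=NH0
Op 3: best P0=NH1 P1=NH0
Op 4: best P0=NH1 P1=NH0
Op 5: best P0=NH1 P1=NH2
Op 6: best P0=NH1 P1=NH2
Op 7: best P0=NH1 P1=NH2
Op 8: best P0=NH1 P1=NH2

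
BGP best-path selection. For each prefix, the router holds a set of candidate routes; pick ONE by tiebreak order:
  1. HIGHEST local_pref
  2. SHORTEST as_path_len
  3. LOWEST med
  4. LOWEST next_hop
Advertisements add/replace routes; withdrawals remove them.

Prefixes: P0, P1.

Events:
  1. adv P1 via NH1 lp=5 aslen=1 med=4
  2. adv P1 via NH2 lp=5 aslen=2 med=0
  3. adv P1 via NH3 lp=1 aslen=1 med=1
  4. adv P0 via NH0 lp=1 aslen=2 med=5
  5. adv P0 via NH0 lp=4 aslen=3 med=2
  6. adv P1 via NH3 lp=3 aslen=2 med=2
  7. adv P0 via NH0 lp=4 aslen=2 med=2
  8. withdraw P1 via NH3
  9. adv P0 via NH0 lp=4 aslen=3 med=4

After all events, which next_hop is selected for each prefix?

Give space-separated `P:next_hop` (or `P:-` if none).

Answer: P0:NH0 P1:NH1

Derivation:
Op 1: best P0=- P1=NH1
Op 2: best P0=- P1=NH1
Op 3: best P0=- P1=NH1
Op 4: best P0=NH0 P1=NH1
Op 5: best P0=NH0 P1=NH1
Op 6: best P0=NH0 P1=NH1
Op 7: best P0=NH0 P1=NH1
Op 8: best P0=NH0 P1=NH1
Op 9: best P0=NH0 P1=NH1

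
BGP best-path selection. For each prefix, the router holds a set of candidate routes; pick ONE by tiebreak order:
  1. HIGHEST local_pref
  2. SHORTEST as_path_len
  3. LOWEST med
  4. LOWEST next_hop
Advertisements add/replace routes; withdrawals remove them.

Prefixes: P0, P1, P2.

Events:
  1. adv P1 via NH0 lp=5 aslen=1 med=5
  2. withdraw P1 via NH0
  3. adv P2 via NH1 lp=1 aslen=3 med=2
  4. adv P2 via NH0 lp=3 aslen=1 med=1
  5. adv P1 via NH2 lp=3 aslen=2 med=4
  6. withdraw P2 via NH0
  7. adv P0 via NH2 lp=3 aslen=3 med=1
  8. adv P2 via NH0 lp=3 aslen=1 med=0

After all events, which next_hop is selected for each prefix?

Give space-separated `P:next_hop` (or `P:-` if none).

Answer: P0:NH2 P1:NH2 P2:NH0

Derivation:
Op 1: best P0=- P1=NH0 P2=-
Op 2: best P0=- P1=- P2=-
Op 3: best P0=- P1=- P2=NH1
Op 4: best P0=- P1=- P2=NH0
Op 5: best P0=- P1=NH2 P2=NH0
Op 6: best P0=- P1=NH2 P2=NH1
Op 7: best P0=NH2 P1=NH2 P2=NH1
Op 8: best P0=NH2 P1=NH2 P2=NH0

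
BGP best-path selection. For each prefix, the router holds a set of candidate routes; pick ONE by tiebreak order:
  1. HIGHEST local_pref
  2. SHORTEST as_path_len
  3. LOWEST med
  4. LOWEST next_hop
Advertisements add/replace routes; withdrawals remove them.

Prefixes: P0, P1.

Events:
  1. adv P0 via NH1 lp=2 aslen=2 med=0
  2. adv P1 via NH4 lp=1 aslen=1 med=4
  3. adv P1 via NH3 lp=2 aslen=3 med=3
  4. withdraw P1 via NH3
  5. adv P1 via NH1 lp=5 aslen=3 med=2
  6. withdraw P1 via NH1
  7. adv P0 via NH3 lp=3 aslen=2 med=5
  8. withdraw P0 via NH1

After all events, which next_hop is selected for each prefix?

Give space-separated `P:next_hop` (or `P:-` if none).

Answer: P0:NH3 P1:NH4

Derivation:
Op 1: best P0=NH1 P1=-
Op 2: best P0=NH1 P1=NH4
Op 3: best P0=NH1 P1=NH3
Op 4: best P0=NH1 P1=NH4
Op 5: best P0=NH1 P1=NH1
Op 6: best P0=NH1 P1=NH4
Op 7: best P0=NH3 P1=NH4
Op 8: best P0=NH3 P1=NH4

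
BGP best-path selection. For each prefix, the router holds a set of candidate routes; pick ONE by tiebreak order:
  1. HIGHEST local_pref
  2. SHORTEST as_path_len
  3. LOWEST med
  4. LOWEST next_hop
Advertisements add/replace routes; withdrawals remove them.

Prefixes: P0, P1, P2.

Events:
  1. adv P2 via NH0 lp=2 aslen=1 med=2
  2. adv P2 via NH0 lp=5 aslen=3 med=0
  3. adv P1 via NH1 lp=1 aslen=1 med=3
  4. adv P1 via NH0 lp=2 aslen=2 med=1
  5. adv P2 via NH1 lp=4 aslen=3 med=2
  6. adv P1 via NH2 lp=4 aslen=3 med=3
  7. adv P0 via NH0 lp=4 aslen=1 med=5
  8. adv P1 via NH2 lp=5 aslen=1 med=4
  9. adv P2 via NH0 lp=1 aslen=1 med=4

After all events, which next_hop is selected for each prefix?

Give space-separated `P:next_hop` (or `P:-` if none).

Op 1: best P0=- P1=- P2=NH0
Op 2: best P0=- P1=- P2=NH0
Op 3: best P0=- P1=NH1 P2=NH0
Op 4: best P0=- P1=NH0 P2=NH0
Op 5: best P0=- P1=NH0 P2=NH0
Op 6: best P0=- P1=NH2 P2=NH0
Op 7: best P0=NH0 P1=NH2 P2=NH0
Op 8: best P0=NH0 P1=NH2 P2=NH0
Op 9: best P0=NH0 P1=NH2 P2=NH1

Answer: P0:NH0 P1:NH2 P2:NH1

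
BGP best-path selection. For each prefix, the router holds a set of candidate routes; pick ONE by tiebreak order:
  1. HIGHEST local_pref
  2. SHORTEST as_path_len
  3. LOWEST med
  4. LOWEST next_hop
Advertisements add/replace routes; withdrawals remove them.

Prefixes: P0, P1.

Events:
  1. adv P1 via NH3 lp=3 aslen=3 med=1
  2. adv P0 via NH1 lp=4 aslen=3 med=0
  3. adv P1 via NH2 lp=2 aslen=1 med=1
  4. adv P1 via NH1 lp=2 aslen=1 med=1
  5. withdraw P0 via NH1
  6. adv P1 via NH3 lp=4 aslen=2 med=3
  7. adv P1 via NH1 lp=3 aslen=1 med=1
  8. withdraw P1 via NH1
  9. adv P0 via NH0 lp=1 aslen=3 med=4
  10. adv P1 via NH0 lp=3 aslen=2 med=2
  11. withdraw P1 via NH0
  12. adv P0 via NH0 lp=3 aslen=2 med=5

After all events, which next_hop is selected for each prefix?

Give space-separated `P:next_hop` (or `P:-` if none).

Answer: P0:NH0 P1:NH3

Derivation:
Op 1: best P0=- P1=NH3
Op 2: best P0=NH1 P1=NH3
Op 3: best P0=NH1 P1=NH3
Op 4: best P0=NH1 P1=NH3
Op 5: best P0=- P1=NH3
Op 6: best P0=- P1=NH3
Op 7: best P0=- P1=NH3
Op 8: best P0=- P1=NH3
Op 9: best P0=NH0 P1=NH3
Op 10: best P0=NH0 P1=NH3
Op 11: best P0=NH0 P1=NH3
Op 12: best P0=NH0 P1=NH3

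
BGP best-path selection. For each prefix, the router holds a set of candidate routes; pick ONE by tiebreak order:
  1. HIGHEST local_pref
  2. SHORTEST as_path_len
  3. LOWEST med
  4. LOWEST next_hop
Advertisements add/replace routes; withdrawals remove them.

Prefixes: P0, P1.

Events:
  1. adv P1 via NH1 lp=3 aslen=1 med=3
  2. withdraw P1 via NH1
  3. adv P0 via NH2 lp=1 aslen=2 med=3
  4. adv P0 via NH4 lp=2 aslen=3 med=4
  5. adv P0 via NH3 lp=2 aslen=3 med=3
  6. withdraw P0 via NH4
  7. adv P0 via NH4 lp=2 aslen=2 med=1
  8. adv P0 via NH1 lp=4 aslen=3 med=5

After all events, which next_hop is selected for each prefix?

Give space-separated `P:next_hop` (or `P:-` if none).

Answer: P0:NH1 P1:-

Derivation:
Op 1: best P0=- P1=NH1
Op 2: best P0=- P1=-
Op 3: best P0=NH2 P1=-
Op 4: best P0=NH4 P1=-
Op 5: best P0=NH3 P1=-
Op 6: best P0=NH3 P1=-
Op 7: best P0=NH4 P1=-
Op 8: best P0=NH1 P1=-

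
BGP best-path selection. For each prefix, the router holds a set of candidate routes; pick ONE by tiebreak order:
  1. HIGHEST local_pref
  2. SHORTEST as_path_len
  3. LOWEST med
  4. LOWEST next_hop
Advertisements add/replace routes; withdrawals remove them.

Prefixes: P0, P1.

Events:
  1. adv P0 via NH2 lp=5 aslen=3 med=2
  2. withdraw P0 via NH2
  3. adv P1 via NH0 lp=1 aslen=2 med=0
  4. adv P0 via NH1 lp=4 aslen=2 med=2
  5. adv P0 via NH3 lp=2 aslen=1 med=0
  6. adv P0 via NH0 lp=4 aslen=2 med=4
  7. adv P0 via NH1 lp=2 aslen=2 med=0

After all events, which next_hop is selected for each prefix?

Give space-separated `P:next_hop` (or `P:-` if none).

Op 1: best P0=NH2 P1=-
Op 2: best P0=- P1=-
Op 3: best P0=- P1=NH0
Op 4: best P0=NH1 P1=NH0
Op 5: best P0=NH1 P1=NH0
Op 6: best P0=NH1 P1=NH0
Op 7: best P0=NH0 P1=NH0

Answer: P0:NH0 P1:NH0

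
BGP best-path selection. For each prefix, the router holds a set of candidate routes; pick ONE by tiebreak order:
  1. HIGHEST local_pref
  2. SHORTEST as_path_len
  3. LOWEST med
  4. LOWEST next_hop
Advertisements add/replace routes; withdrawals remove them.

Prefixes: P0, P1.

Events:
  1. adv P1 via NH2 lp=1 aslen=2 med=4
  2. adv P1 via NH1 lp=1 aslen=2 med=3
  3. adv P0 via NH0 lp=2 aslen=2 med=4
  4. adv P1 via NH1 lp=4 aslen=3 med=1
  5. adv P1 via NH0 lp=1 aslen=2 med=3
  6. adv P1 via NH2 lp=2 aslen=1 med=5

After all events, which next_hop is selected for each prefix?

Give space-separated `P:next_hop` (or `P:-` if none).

Answer: P0:NH0 P1:NH1

Derivation:
Op 1: best P0=- P1=NH2
Op 2: best P0=- P1=NH1
Op 3: best P0=NH0 P1=NH1
Op 4: best P0=NH0 P1=NH1
Op 5: best P0=NH0 P1=NH1
Op 6: best P0=NH0 P1=NH1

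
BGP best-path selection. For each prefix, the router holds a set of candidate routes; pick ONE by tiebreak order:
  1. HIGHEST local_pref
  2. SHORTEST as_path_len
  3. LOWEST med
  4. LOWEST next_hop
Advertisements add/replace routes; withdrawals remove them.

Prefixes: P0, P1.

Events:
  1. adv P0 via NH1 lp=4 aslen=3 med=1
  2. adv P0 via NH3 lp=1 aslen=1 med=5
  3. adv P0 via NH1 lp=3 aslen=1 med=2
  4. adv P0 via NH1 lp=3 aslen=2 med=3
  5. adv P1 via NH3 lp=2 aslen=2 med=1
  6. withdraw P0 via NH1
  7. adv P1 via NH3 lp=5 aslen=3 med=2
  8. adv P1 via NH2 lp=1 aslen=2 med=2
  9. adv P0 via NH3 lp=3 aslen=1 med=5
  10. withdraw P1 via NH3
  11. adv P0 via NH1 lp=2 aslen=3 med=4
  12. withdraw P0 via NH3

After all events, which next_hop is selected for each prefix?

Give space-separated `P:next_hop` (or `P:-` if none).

Op 1: best P0=NH1 P1=-
Op 2: best P0=NH1 P1=-
Op 3: best P0=NH1 P1=-
Op 4: best P0=NH1 P1=-
Op 5: best P0=NH1 P1=NH3
Op 6: best P0=NH3 P1=NH3
Op 7: best P0=NH3 P1=NH3
Op 8: best P0=NH3 P1=NH3
Op 9: best P0=NH3 P1=NH3
Op 10: best P0=NH3 P1=NH2
Op 11: best P0=NH3 P1=NH2
Op 12: best P0=NH1 P1=NH2

Answer: P0:NH1 P1:NH2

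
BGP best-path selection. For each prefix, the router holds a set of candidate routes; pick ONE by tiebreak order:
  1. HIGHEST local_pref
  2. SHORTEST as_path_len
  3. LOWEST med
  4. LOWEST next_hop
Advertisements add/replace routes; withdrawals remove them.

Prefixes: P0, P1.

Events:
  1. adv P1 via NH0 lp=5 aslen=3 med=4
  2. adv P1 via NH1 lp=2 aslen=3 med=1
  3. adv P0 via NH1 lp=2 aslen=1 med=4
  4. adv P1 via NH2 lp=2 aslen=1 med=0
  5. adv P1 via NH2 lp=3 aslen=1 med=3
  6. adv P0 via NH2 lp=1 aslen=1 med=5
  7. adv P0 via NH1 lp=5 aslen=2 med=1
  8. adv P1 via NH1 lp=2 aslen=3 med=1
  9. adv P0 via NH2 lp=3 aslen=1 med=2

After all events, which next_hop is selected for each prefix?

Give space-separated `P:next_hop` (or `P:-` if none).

Answer: P0:NH1 P1:NH0

Derivation:
Op 1: best P0=- P1=NH0
Op 2: best P0=- P1=NH0
Op 3: best P0=NH1 P1=NH0
Op 4: best P0=NH1 P1=NH0
Op 5: best P0=NH1 P1=NH0
Op 6: best P0=NH1 P1=NH0
Op 7: best P0=NH1 P1=NH0
Op 8: best P0=NH1 P1=NH0
Op 9: best P0=NH1 P1=NH0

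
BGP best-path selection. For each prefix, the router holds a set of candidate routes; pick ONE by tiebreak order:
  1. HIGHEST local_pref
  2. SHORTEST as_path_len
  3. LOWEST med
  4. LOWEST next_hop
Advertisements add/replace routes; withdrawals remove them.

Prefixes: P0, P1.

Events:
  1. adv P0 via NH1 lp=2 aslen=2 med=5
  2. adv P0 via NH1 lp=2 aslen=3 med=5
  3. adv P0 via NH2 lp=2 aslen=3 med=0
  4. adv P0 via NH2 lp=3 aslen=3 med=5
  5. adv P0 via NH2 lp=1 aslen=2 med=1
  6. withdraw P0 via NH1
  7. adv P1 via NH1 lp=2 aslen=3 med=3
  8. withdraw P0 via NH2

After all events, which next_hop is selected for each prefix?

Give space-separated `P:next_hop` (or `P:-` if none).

Op 1: best P0=NH1 P1=-
Op 2: best P0=NH1 P1=-
Op 3: best P0=NH2 P1=-
Op 4: best P0=NH2 P1=-
Op 5: best P0=NH1 P1=-
Op 6: best P0=NH2 P1=-
Op 7: best P0=NH2 P1=NH1
Op 8: best P0=- P1=NH1

Answer: P0:- P1:NH1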